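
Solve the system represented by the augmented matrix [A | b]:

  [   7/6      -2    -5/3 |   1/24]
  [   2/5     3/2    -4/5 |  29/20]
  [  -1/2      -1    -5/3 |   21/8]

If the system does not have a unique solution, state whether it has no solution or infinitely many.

Row-reduce the augmented matrix:
R1 ← R1 / (7/6).
R2 ← R2 − 2/5·R1.
R3 ← R3 + 1/2·R1.
R2 ← R2 / (153/70).
R1 ← R1 + 12/7·R2.
R3 ← R3 + 13/7·R2.
R3 ← R3 / (-394/153).
R1 ← R1 + 82/51·R3.
R2 ← R2 + 16/153·R3.
Reading off the reduced rows gives x_1 = -5/4, x_2 = 1/2, x_3 = -3/2.

x_1 = -5/4, x_2 = 1/2, x_3 = -3/2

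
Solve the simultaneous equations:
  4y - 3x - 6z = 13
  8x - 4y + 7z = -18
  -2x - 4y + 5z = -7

no solution

Row-reduce:
R1 ← R1 / (-3).
R2 ← R2 − 8·R1.
R3 ← R3 + 2·R1.
R2 ← R2 / (20/3).
R1 ← R1 + 4/3·R2.
R3 ← R3 + 20/3·R2.
Row 3 reduces to 0 = 1, a contradiction. The system is inconsistent.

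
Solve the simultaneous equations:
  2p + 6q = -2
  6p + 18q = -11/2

Row-reduce:
R1 ← R1 / (2).
R2 ← R2 − 6·R1.
Row 2 reduces to 0 = 1/2, a contradiction. The system is inconsistent.

no solution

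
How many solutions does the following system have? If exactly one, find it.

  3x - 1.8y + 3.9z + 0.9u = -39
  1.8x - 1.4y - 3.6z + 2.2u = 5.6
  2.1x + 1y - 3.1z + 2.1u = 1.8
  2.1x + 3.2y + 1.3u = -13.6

x = -4, y = 0, z = -6, u = -4

Row-reduce the augmented matrix:
R1 ← R1 / (3).
R2 ← R2 − 9/5·R1.
R3 ← R3 − 21/10·R1.
R4 ← R4 − 21/10·R1.
R2 ← R2 / (-8/25).
R1 ← R1 + 3/5·R2.
R3 ← R3 − 113/50·R2.
R4 ← R4 − 223/50·R2.
R3 ← R3 / (-1529/32).
R1 ← R1 − 199/16·R3.
R2 ← R2 − 297/16·R3.
R4 ← R4 + 13683/160·R3.
R4 ← R4 / (14687/76450).
R1 ← R1 − 4754/7645·R4.
R2 ← R2 + 43/695·R4.
R3 ← R3 + 2111/7645·R4.
Reading off the reduced rows gives x = -4, y = 0, z = -6, u = -4.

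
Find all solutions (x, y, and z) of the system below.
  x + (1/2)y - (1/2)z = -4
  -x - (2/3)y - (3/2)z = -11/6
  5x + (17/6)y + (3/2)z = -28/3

no solution

Row-reduce:
R2 ← R2 + 1·R1.
R3 ← R3 − 5·R1.
R2 ← R2 / (-1/6).
R1 ← R1 − 1/2·R2.
R3 ← R3 − 1/3·R2.
Row 3 reduces to 0 = -1, a contradiction. The system is inconsistent.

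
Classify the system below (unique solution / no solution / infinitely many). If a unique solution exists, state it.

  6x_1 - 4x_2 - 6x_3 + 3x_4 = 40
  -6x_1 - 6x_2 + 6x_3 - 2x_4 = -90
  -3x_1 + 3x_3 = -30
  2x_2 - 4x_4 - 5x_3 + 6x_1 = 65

x_1 = 5, x_2 = 5, x_3 = -5, x_4 = 0

Row-reduce the augmented matrix:
R1 ← R1 / (6).
R2 ← R2 + 6·R1.
R3 ← R3 + 3·R1.
R4 ← R4 − 6·R1.
R2 ← R2 / (-10).
R1 ← R1 + 2/3·R2.
R3 ← R3 + 2·R2.
R4 ← R4 − 6·R2.
Swap R3 and R4.
R1 ← R1 + 1·R3.
R4 ← R4 / (13/10).
R1 ← R1 + 179/30·R4.
R2 ← R2 + 1/10·R4.
R3 ← R3 + 32/5·R4.
Reading off the reduced rows gives x_1 = 5, x_2 = 5, x_3 = -5, x_4 = 0.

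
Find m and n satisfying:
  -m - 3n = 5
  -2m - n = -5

Row-reduce the augmented matrix:
R1 ← R1 / (-1).
R2 ← R2 + 2·R1.
R2 ← R2 / (5).
R1 ← R1 − 3·R2.
Reading off the reduced rows gives m = 4, n = -3.

m = 4, n = -3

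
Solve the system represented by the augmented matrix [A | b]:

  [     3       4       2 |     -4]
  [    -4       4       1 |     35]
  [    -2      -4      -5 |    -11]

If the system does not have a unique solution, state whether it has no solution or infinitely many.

Row-reduce the augmented matrix:
R1 ← R1 / (3).
R2 ← R2 + 4·R1.
R3 ← R3 + 2·R1.
R2 ← R2 / (28/3).
R1 ← R1 − 4/3·R2.
R3 ← R3 + 4/3·R2.
R3 ← R3 / (-22/7).
R1 ← R1 − 1/7·R3.
R2 ← R2 − 11/28·R3.
Reading off the reduced rows gives x_1 = -6, x_2 = 2, x_3 = 3.

x_1 = -6, x_2 = 2, x_3 = 3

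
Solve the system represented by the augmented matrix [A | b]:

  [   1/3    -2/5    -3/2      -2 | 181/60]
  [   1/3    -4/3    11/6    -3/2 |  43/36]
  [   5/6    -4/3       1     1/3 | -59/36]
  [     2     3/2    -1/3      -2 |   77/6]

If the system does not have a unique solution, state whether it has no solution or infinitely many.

Row-reduce the augmented matrix:
R1 ← R1 / (1/3).
R2 ← R2 − 1/3·R1.
R3 ← R3 − 5/6·R1.
R4 ← R4 − 2·R1.
R2 ← R2 / (-14/15).
R1 ← R1 + 6/5·R2.
R3 ← R3 + 1/3·R2.
R4 ← R4 − 39/10·R2.
R3 ← R3 / (299/84).
R1 ← R1 + 123/14·R3.
R2 ← R2 + 25/7·R3.
R4 ← R4 − 949/42·R3.
R4 ← R4 / (-11389/552).
R1 ← R1 − 1818/299·R4.
R2 ← R2 − 5545/1196·R4.
R3 ← R3 − 433/299·R4.
Reading off the reduced rows gives x_1 = 5/2, x_2 = 8/3, x_3 = 1/2, x_4 = -2.

x_1 = 5/2, x_2 = 8/3, x_3 = 1/2, x_4 = -2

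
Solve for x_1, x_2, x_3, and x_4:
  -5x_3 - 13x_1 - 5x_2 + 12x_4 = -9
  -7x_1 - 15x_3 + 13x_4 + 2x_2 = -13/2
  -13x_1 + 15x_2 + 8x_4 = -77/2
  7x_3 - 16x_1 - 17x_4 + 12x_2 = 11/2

Row-reduce the augmented matrix:
R1 ← R1 / (-13).
R2 ← R2 + 7·R1.
R3 ← R3 + 13·R1.
R4 ← R4 + 16·R1.
R2 ← R2 / (61/13).
R1 ← R1 − 5/13·R2.
R3 ← R3 − 20·R2.
R4 ← R4 − 236/13·R2.
R3 ← R3 / (3505/61).
R1 ← R1 − 85/61·R3.
R2 ← R2 + 160/61·R3.
R4 ← R4 − 3707/61·R3.
R4 ← R4 / (-81877/3505).
R1 ← R1 + 481/701·R4.
R2 ← R2 + 43/701·R4.
R3 ← R3 + 1944/3505·R4.
Reading off the reduced rows gives x_1 = 0, x_2 = -3/2, x_3 = -3/2, x_4 = -2.

x_1 = 0, x_2 = -3/2, x_3 = -3/2, x_4 = -2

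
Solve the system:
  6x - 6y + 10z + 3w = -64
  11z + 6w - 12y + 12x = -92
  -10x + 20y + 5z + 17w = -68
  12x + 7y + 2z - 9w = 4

Row-reduce the augmented matrix:
R1 ← R1 / (6).
R2 ← R2 − 12·R1.
R3 ← R3 + 10·R1.
R4 ← R4 − 12·R1.
Swap R2 and R3.
R2 ← R2 / (10).
R1 ← R1 + 1·R2.
R4 ← R4 − 19·R2.
R3 ← R3 / (-9).
R1 ← R1 − 23/6·R3.
R2 ← R2 − 13/6·R3.
R4 ← R4 + 355/6·R3.
R4 ← R4 / (-284/5).
R1 ← R1 − 27/10·R4.
R2 ← R2 − 11/5·R4.
Reading off the reduced rows gives x = -2, y = 0, z = -4, w = -4.

x = -2, y = 0, z = -4, w = -4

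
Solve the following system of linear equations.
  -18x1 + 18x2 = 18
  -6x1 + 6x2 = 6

infinitely many solutions

Row-reduce:
R1 ← R1 / (-18).
R2 ← R2 + 6·R1.
Rank is 1 with 2 unknowns, leaving x2 free.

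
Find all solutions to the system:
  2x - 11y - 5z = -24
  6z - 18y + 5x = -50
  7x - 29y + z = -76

Row-reduce:
R1 ← R1 / (2).
R2 ← R2 − 5·R1.
R3 ← R3 − 7·R1.
R2 ← R2 / (19/2).
R1 ← R1 + 11/2·R2.
R3 ← R3 − 19/2·R2.
Row 3 reduces to 0 = -2, a contradiction. The system is inconsistent.

no solution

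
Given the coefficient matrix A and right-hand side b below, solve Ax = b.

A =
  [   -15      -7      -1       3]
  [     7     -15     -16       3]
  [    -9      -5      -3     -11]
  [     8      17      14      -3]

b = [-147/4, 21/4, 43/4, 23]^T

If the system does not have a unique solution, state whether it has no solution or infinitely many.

x_1 = 7/4, x_2 = 1/2, x_3 = -1/2, x_4 = -5/2

Row-reduce the augmented matrix:
R1 ← R1 / (-15).
R2 ← R2 − 7·R1.
R3 ← R3 + 9·R1.
R4 ← R4 − 8·R1.
R2 ← R2 / (-274/15).
R1 ← R1 − 7/15·R2.
R3 ← R3 + 4/5·R2.
R4 ← R4 − 199/15·R2.
R3 ← R3 / (-230/137).
R1 ← R1 + 97/274·R3.
R2 ← R2 − 247/274·R3.
R4 ← R4 − 413/274·R3.
R4 ← R4 / (-227/23).
R1 ← R1 − 61/23·R4.
R2 ← R2 + 166/23·R4.
R3 ← R3 − 178/23·R4.
Reading off the reduced rows gives x_1 = 7/4, x_2 = 1/2, x_3 = -1/2, x_4 = -5/2.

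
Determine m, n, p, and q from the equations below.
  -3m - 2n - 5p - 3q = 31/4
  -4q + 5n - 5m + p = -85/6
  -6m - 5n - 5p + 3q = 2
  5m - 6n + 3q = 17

m = 3/2, n = -9/4, p = -3/4, q = -4/3

Row-reduce the augmented matrix:
R1 ← R1 / (-3).
R2 ← R2 + 5·R1.
R3 ← R3 + 6·R1.
R4 ← R4 − 5·R1.
R2 ← R2 / (25/3).
R1 ← R1 − 2/3·R2.
R3 ← R3 + 1·R2.
R4 ← R4 + 28/3·R2.
R3 ← R3 / (153/25).
R1 ← R1 − 23/25·R3.
R2 ← R2 − 28/25·R3.
R4 ← R4 − 53/25·R3.
R4 ← R4 / (-206/51).
R1 ← R1 + 23/51·R4.
R2 ← R2 + 79/51·R4.
R3 ← R3 − 76/51·R4.
Reading off the reduced rows gives m = 3/2, n = -9/4, p = -3/4, q = -4/3.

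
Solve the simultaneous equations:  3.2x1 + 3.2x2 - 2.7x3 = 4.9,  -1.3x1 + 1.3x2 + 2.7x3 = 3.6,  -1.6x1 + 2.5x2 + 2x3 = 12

Row-reduce the augmented matrix:
R1 ← R1 / (16/5).
R2 ← R2 + 13/10·R1.
R3 ← R3 + 8/5·R1.
R2 ← R2 / (13/5).
R1 ← R1 − 1·R2.
R3 ← R3 − 41/10·R2.
R3 ← R3 / (-3125/1664).
R1 ← R1 + 1215/832·R3.
R2 ← R2 − 513/832·R3.
Reading off the reduced rows gives x1 = -5, x2 = 4, x3 = -3.

x1 = -5, x2 = 4, x3 = -3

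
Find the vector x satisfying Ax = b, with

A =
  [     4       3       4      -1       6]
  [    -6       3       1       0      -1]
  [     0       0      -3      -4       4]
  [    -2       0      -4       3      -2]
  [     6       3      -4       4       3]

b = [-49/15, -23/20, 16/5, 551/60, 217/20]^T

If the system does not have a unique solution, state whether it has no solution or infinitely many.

x_1 = -2/3, x_2 = -3/4, x_3 = -7/5, x_4 = 7/4, x_5 = 3/2

Row-reduce the augmented matrix:
R1 ← R1 / (4).
R2 ← R2 + 6·R1.
R4 ← R4 + 2·R1.
R5 ← R5 − 6·R1.
R2 ← R2 / (15/2).
R1 ← R1 − 3/4·R2.
R4 ← R4 − 3/2·R2.
R5 ← R5 + 3/2·R2.
R3 ← R3 / (-3).
R1 ← R1 − 3/10·R3.
R2 ← R2 − 14/15·R3.
R4 ← R4 + 17/5·R3.
R5 ← R5 + 43/5·R3.
R4 ← R4 / (22/3).
R1 ← R1 + 1/2·R4.
R2 ← R2 + 13/9·R4.
R3 ← R3 − 4/3·R4.
R5 ← R5 − 50/3·R4.
R5 ← R5 / (-21/5).
R1 ← R1 − 3/4·R5.
R2 ← R2 − 13/10·R5.
R3 ← R3 + 2/5·R5.
R4 ← R4 + 7/10·R5.
Reading off the reduced rows gives x_1 = -2/3, x_2 = -3/4, x_3 = -7/5, x_4 = 7/4, x_5 = 3/2.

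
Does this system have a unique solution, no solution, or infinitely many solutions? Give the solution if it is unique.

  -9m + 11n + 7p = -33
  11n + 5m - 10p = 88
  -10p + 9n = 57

Row-reduce the augmented matrix:
R1 ← R1 / (-9).
R2 ← R2 − 5·R1.
R2 ← R2 / (154/9).
R1 ← R1 + 11/9·R2.
R3 ← R3 − 9·R2.
R3 ← R3 / (-95/14).
R1 ← R1 + 17/14·R3.
R2 ← R2 + 5/14·R3.
Reading off the reduced rows gives m = 5, n = 3, p = -3.

m = 5, n = 3, p = -3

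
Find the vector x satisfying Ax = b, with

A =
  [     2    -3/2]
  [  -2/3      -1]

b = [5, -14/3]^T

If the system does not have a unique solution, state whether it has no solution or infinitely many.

From equation 2: x_2 = 14/3 − 2/3·x_1.
Substitute into equation 1 and solve: x_1 = 4.
Then x_2 = 2.

x_1 = 4, x_2 = 2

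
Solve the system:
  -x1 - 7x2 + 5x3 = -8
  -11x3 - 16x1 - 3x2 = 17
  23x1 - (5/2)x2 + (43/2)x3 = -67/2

Row-reduce:
R1 ← R1 / (-1).
R2 ← R2 + 16·R1.
R3 ← R3 − 23·R1.
R2 ← R2 / (109).
R1 ← R1 − 7·R2.
R3 ← R3 + 327/2·R2.
Rank is 2 with 3 unknowns, leaving x3 free.

infinitely many solutions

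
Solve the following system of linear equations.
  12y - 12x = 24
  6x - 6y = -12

infinitely many solutions

Row-reduce:
R1 ← R1 / (-12).
R2 ← R2 − 6·R1.
Rank is 1 with 2 unknowns, leaving y free.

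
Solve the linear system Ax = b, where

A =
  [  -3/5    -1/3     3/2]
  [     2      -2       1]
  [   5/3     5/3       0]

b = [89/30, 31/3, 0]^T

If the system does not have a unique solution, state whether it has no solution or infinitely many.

Row-reduce the augmented matrix:
R1 ← R1 / (-3/5).
R2 ← R2 − 2·R1.
R3 ← R3 − 5/3·R1.
R2 ← R2 / (-28/9).
R1 ← R1 − 5/9·R2.
R3 ← R3 − 20/27·R2.
R3 ← R3 / (235/42).
R1 ← R1 + 10/7·R3.
R2 ← R2 + 27/14·R3.
Reading off the reduced rows gives x_1 = 2, x_2 = -2, x_3 = 7/3.

x_1 = 2, x_2 = -2, x_3 = 7/3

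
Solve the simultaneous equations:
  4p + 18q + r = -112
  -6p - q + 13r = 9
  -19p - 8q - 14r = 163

p = -5, q = -5, r = -2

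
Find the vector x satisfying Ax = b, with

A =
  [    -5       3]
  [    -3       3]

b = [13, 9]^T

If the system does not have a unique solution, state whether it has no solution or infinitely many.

x_1 = -2, x_2 = 1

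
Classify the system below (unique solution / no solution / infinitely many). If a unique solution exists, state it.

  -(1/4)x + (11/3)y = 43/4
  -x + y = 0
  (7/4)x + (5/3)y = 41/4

Row-reduce:
R1 ← R1 / (-1/4).
R2 ← R2 + 1·R1.
R3 ← R3 − 7/4·R1.
R2 ← R2 / (-41/3).
R1 ← R1 + 44/3·R2.
R3 ← R3 − 82/3·R2.
Row 3 reduces to 0 = -1/2, a contradiction. The system is inconsistent.

no solution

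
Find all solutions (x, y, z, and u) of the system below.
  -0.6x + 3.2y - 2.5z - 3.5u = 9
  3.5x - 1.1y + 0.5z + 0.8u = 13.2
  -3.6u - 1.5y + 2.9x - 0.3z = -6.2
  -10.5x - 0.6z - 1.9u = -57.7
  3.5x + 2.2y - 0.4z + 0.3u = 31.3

x = 5, y = 5, z = -4, u = 4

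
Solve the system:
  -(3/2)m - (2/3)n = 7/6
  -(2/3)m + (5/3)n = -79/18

m = 1/3, n = -5/2

Row-reduce the augmented matrix:
R1 ← R1 / (-3/2).
R2 ← R2 + 2/3·R1.
R2 ← R2 / (53/27).
R1 ← R1 − 4/9·R2.
Reading off the reduced rows gives m = 1/3, n = -5/2.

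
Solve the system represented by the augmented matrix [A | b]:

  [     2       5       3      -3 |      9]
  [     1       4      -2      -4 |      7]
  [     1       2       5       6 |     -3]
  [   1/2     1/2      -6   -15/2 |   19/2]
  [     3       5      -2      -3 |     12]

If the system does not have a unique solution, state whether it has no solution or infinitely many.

Row-reduce:
R1 ← R1 / (2).
R2 ← R2 − 1·R1.
R3 ← R3 − 1·R1.
R4 ← R4 − 1/2·R1.
R5 ← R5 − 3·R1.
R2 ← R2 / (3/2).
R1 ← R1 − 5/2·R2.
R3 ← R3 + 1/2·R2.
R4 ← R4 + 3/4·R2.
R5 ← R5 + 5/2·R2.
R3 ← R3 / (7/3).
R1 ← R1 − 22/3·R3.
R2 ← R2 + 7/3·R3.
R4 ← R4 + 17/2·R3.
R5 ← R5 + 37/3·R3.
R4 ← R4 / (114/7).
R1 ← R1 + 128/7·R4.
R2 ← R2 − 5·R4.
R3 ← R3 − 20/7·R4.
R5 ← R5 − 228/7·R4.
Row 5 reduces to 0 = -1, a contradiction. The system is inconsistent.

no solution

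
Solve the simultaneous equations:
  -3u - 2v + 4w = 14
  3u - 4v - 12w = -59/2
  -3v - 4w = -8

no solution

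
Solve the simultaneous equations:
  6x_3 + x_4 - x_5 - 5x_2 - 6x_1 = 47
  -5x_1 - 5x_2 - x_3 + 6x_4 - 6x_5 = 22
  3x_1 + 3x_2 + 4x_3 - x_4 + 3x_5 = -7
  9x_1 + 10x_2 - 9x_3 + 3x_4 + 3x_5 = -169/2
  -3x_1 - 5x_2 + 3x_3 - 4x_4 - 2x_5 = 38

no solution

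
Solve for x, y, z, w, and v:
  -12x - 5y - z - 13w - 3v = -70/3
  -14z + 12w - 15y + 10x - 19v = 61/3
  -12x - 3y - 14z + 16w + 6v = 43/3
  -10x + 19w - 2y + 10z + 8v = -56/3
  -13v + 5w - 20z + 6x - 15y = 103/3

x = 2, y = -1, z = -5/3, w = 0, v = 2

Row-reduce the augmented matrix:
R1 ← R1 / (-12).
R2 ← R2 − 10·R1.
R3 ← R3 + 12·R1.
R4 ← R4 + 10·R1.
R5 ← R5 − 6·R1.
R2 ← R2 / (-115/6).
R1 ← R1 − 5/12·R2.
R3 ← R3 − 2·R2.
R4 ← R4 − 13/6·R2.
R5 ← R5 + 35/2·R2.
R3 ← R3 / (-1673/115).
R1 ← R1 + 11/46·R3.
R2 ← R2 − 89/115·R3.
R4 ← R4 − 1053/115·R3.
R5 ← R5 + 160/23·R3.
R4 ← R4 / (80797/1673).
R1 ← R1 − 1054/1673·R4.
R2 ← R2 − 2490/1673·R4.
R3 ← R3 + 3349/1673·R4.
R5 ← R5 + 27589/1673·R4.
R5 ← R5 / (493437/80797).
R1 ← R1 + 79051/161594·R5.
R2 ← R2 − 88992/80797·R5.
R3 ← R3 − 3742/80797·R5.
R4 ← R4 − 20615/80797·R5.
Reading off the reduced rows gives x = 2, y = -1, z = -5/3, w = 0, v = 2.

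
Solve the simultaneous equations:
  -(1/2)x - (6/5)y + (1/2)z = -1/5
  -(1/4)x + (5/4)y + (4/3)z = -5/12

Row-reduce:
R1 ← R1 / (-1/2).
R2 ← R2 + 1/4·R1.
R2 ← R2 / (37/20).
R1 ← R1 − 12/5·R2.
Rank is 2 with 3 unknowns, leaving z free.

infinitely many solutions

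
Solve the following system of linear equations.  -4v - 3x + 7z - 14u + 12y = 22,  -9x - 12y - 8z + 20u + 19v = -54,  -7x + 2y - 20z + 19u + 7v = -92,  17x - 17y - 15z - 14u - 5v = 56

infinitely many solutions

Row-reduce:
R1 ← R1 / (-3).
R2 ← R2 + 9·R1.
R3 ← R3 + 7·R1.
R4 ← R4 − 17·R1.
R2 ← R2 / (-48).
R1 ← R1 + 4·R2.
R3 ← R3 + 26·R2.
R4 ← R4 − 51·R2.
R3 ← R3 / (-165/8).
R1 ← R1 − 1/12·R3.
R2 ← R2 − 29/48·R3.
R4 ← R4 + 295/48·R3.
R4 ← R4 / (-19511/594).
R1 ← R1 + 634/1485·R4.
R2 ← R2 + 2263/2970·R4.
R3 ← R3 + 434/495·R4.
Rank is 4 with 5 unknowns, leaving v free.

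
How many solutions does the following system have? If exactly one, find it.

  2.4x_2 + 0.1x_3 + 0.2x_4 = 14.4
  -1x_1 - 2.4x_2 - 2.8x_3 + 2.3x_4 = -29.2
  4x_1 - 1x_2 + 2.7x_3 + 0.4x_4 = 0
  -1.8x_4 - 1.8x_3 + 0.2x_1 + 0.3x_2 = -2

Row-reduce the augmented matrix:
Swap R1 and R2.
R1 ← R1 / (-1).
R3 ← R3 − 4·R1.
R4 ← R4 − 1/5·R1.
R2 ← R2 / (12/5).
R1 ← R1 − 12/5·R2.
R3 ← R3 + 53/5·R2.
R4 ← R4 + 9/50·R2.
R3 ← R3 / (-967/120).
R1 ← R1 − 27/10·R3.
R2 ← R2 − 1/24·R3.
R4 ← R4 + 941/400·R3.
R4 ← R4 / (-106018/24175).
R1 ← R1 − 9791/9670·R4.
R2 ← R2 − 133/967·R4.
R3 ← R3 + 1258/967·R4.
Reading off the reduced rows gives x_1 = -1, x_2 = 6, x_3 = 4, x_4 = -2.

x_1 = -1, x_2 = 6, x_3 = 4, x_4 = -2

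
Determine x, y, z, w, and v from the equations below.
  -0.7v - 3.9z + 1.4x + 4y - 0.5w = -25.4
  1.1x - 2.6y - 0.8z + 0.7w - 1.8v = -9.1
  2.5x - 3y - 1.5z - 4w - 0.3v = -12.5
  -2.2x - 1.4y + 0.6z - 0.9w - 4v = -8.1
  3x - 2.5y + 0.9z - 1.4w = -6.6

x = -4, y = -2, z = 2, w = 1, v = 5

Row-reduce the augmented matrix:
R1 ← R1 / (7/5).
R2 ← R2 − 11/10·R1.
R3 ← R3 − 5/2·R1.
R4 ← R4 + 11/5·R1.
R5 ← R5 − 3·R1.
R2 ← R2 / (-201/35).
R1 ← R1 − 20/7·R2.
R3 ← R3 + 71/7·R2.
R4 ← R4 − 171/35·R2.
R5 ← R5 + 155/14·R2.
R3 ← R3 / (589/402).
R1 ← R1 + 667/402·R3.
R2 ← R2 + 317/804·R3.
R4 ← R4 + 4827/1340·R3.
R5 ← R5 − 39331/8040·R3.
R4 ← R4 / (-38699/2945).
R1 ← R1 + 3250/589·R4.
R2 ← R2 + 1821/1178·R4.
R3 ← R3 + 2025/589·R4.
R5 ← R5 − 169433/11780·R4.
R5 ← R5 / (-1511365/309592).
R1 ← R1 − 344832/193495·R5.
R2 ← R2 − 136093/154796·R5.
R3 ← R3 − 672029/386990·R5.
R4 ← R4 + 47121/386990·R5.
Reading off the reduced rows gives x = -4, y = -2, z = 2, w = 1, v = 5.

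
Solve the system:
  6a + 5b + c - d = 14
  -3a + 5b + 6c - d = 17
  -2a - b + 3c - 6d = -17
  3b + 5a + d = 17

Row-reduce the augmented matrix:
R1 ← R1 / (6).
R2 ← R2 + 3·R1.
R3 ← R3 + 2·R1.
R4 ← R4 − 5·R1.
R2 ← R2 / (15/2).
R1 ← R1 − 5/6·R2.
R3 ← R3 − 2/3·R2.
R4 ← R4 + 7/6·R2.
R3 ← R3 / (124/45).
R1 ← R1 + 5/9·R3.
R2 ← R2 − 13/15·R3.
R4 ← R4 − 8/45·R3.
R4 ← R4 / (2).
R1 ← R1 + 5/4·R4.
R2 ← R2 − 7/4·R4.
R3 ← R3 + 9/4·R4.
Reading off the reduced rows gives a = 3, b = -1, c = 6, d = 5.

a = 3, b = -1, c = 6, d = 5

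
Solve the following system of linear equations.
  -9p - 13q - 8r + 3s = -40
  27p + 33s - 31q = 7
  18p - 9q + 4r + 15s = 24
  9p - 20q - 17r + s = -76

Row-reduce:
R1 ← R1 / (-9).
R2 ← R2 − 27·R1.
R3 ← R3 − 18·R1.
R4 ← R4 − 9·R1.
R2 ← R2 / (-70).
R1 ← R1 − 13/9·R2.
R3 ← R3 + 35·R2.
R4 ← R4 + 33·R2.
Swap R3 and R4.
R3 ← R3 / (-479/35).
R1 ← R1 − 124/315·R3.
R2 ← R2 − 12/35·R3.
Row 4 reduces to 0 = 1/2, a contradiction. The system is inconsistent.

no solution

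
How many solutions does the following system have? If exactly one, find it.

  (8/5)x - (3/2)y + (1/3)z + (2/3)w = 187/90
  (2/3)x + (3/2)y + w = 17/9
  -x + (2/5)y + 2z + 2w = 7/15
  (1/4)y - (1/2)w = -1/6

Row-reduce the augmented matrix:
R1 ← R1 / (8/5).
R2 ← R2 − 2/3·R1.
R3 ← R3 + 1·R1.
R2 ← R2 / (17/8).
R1 ← R1 + 15/16·R2.
R3 ← R3 + 43/80·R2.
R4 ← R4 − 1/4·R2.
R3 ← R3 / (665/306).
R1 ← R1 − 5/34·R3.
R2 ← R2 + 10/153·R3.
R4 ← R4 − 5/306·R3.
R4 ← R4 / (-402/665).
R1 ← R1 − 372/665·R4.
R2 ← R2 − 278/665·R4.
R3 ← R3 − 3977/3325·R4.
Reading off the reduced rows gives x = 4/3, y = 1/3, z = 1/3, w = 1/2.

x = 4/3, y = 1/3, z = 1/3, w = 1/2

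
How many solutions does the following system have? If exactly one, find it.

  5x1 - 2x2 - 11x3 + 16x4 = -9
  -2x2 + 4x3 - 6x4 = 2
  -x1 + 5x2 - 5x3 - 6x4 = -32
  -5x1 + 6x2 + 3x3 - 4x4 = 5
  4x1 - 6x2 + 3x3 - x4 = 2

Row-reduce the augmented matrix:
R1 ← R1 / (5).
R3 ← R3 + 1·R1.
R4 ← R4 + 5·R1.
R5 ← R5 − 4·R1.
R2 ← R2 / (-2).
R1 ← R1 + 2/5·R2.
R3 ← R3 − 23/5·R2.
R4 ← R4 − 4·R2.
R5 ← R5 + 22/5·R2.
R3 ← R3 / (2).
R1 ← R1 + 3·R3.
R2 ← R2 + 2·R3.
R5 ← R5 − 3·R3.
Swap R4 and R5.
R4 ← R4 / (243/10).
R1 ← R1 + 41/2·R4.
R2 ← R2 + 68/5·R4.
R3 ← R3 + 83/10·R4.
R5 reduces to 0 = 0, so the extra equation is consistent.
Reading off the reduced rows gives x1 = -5, x2 = -3, x3 = 2, x4 = 2.

x1 = -5, x2 = -3, x3 = 2, x4 = 2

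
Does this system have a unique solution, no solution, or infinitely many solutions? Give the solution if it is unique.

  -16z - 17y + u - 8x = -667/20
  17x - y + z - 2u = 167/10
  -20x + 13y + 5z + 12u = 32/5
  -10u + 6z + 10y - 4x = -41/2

Row-reduce the augmented matrix:
R1 ← R1 / (-8).
R2 ← R2 − 17·R1.
R3 ← R3 + 20·R1.
R4 ← R4 + 4·R1.
R2 ← R2 / (-297/8).
R1 ← R1 − 17/8·R2.
R3 ← R3 − 111/2·R2.
R4 ← R4 − 37/2·R2.
R3 ← R3 / (-13/3).
R1 ← R1 − 1/9·R3.
R2 ← R2 − 8/9·R3.
R4 ← R4 + 22/9·R3.
R4 ← R4 / (-2274/143).
R1 ← R1 − 56/429·R4.
R2 ← R2 − 851/429·R4.
R3 ← R3 + 959/429·R4.
Reading off the reduced rows gives x = 1, y = -6/5, z = 3, u = 9/4.

x = 1, y = -6/5, z = 3, u = 9/4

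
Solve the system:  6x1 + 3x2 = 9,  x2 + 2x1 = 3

Row-reduce:
R1 ← R1 / (6).
R2 ← R2 − 2·R1.
Rank is 1 with 2 unknowns, leaving x2 free.

infinitely many solutions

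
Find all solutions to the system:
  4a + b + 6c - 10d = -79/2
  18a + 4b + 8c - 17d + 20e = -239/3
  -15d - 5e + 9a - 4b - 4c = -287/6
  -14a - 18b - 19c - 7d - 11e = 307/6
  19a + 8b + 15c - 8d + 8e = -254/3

a = -5/2, b = -1/2, c = -3/2, d = 2, e = 2/3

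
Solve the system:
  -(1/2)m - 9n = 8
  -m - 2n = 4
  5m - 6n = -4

no solution

Row-reduce:
R1 ← R1 / (-1/2).
R2 ← R2 + 1·R1.
R3 ← R3 − 5·R1.
R2 ← R2 / (16).
R1 ← R1 − 18·R2.
R3 ← R3 + 96·R2.
Row 3 reduces to 0 = 4, a contradiction. The system is inconsistent.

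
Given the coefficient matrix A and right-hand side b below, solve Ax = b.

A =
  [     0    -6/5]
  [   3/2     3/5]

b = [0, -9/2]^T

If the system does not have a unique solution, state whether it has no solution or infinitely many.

Row-reduce the augmented matrix:
Swap R1 and R2.
R1 ← R1 / (3/2).
R2 ← R2 / (-6/5).
R1 ← R1 − 2/5·R2.
Reading off the reduced rows gives x_1 = -3, x_2 = 0.

x_1 = -3, x_2 = 0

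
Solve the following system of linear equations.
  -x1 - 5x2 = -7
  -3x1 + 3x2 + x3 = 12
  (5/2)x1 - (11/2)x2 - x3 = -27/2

Row-reduce:
R1 ← R1 / (-1).
R2 ← R2 + 3·R1.
R3 ← R3 − 5/2·R1.
R2 ← R2 / (18).
R1 ← R1 − 5·R2.
R3 ← R3 + 18·R2.
Row 3 reduces to 0 = 2, a contradiction. The system is inconsistent.

no solution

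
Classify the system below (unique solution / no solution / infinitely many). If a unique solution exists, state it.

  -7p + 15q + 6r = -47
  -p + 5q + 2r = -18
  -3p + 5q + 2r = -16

no solution

Row-reduce:
R1 ← R1 / (-7).
R2 ← R2 + 1·R1.
R3 ← R3 + 3·R1.
R2 ← R2 / (20/7).
R1 ← R1 + 15/7·R2.
R3 ← R3 + 10/7·R2.
Row 3 reduces to 0 = -3/2, a contradiction. The system is inconsistent.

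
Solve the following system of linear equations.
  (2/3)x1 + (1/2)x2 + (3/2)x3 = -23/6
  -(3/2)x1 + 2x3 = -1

infinitely many solutions

Row-reduce:
R1 ← R1 / (2/3).
R2 ← R2 + 3/2·R1.
R2 ← R2 / (9/8).
R1 ← R1 − 3/4·R2.
Rank is 2 with 3 unknowns, leaving x3 free.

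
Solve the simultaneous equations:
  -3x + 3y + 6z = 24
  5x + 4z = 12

Row-reduce:
R1 ← R1 / (-3).
R2 ← R2 − 5·R1.
R2 ← R2 / (5).
R1 ← R1 + 1·R2.
Rank is 2 with 3 unknowns, leaving z free.

infinitely many solutions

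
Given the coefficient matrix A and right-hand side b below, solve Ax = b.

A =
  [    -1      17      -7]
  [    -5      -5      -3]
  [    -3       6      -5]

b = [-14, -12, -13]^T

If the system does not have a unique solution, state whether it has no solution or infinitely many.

Row-reduce:
R1 ← R1 / (-1).
R2 ← R2 + 5·R1.
R3 ← R3 + 3·R1.
R2 ← R2 / (-90).
R1 ← R1 + 17·R2.
R3 ← R3 + 45·R2.
Rank is 2 with 3 unknowns, leaving x_3 free.

infinitely many solutions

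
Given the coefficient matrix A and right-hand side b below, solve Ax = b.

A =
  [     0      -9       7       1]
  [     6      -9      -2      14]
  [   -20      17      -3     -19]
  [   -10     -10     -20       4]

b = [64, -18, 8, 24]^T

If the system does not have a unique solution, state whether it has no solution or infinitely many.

x_1 = -2, x_2 = -6, x_3 = 2, x_4 = -4

Row-reduce the augmented matrix:
Swap R1 and R2.
R1 ← R1 / (6).
R3 ← R3 + 20·R1.
R4 ← R4 + 10·R1.
R2 ← R2 / (-9).
R1 ← R1 + 3/2·R2.
R3 ← R3 + 13·R2.
R4 ← R4 + 25·R2.
R3 ← R3 / (-178/9).
R1 ← R1 + 3/2·R3.
R2 ← R2 + 7/9·R3.
R4 ← R4 + 385/9·R3.
R4 ← R4 / (-8587/267).
R1 ← R1 − 95/534·R4.
R2 ← R2 + 305/267·R4.
R3 ← R3 + 118/89·R4.
Reading off the reduced rows gives x_1 = -2, x_2 = -6, x_3 = 2, x_4 = -4.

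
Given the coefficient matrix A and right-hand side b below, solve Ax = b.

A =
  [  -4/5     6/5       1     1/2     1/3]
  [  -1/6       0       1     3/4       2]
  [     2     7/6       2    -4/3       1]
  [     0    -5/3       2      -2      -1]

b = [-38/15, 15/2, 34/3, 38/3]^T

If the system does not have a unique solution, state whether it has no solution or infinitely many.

Row-reduce:
R1 ← R1 / (-4/5).
R2 ← R2 + 1/6·R1.
R3 ← R3 − 2·R1.
R2 ← R2 / (-1/4).
R1 ← R1 + 3/2·R2.
R3 ← R3 − 25/6·R2.
R4 ← R4 + 5/3·R2.
R3 ← R3 / (637/36).
R1 ← R1 + 6·R3.
R2 ← R2 + 19/6·R3.
R4 ← R4 + 59/18·R3.
R4 ← R4 / (-8269/1911).
R1 ← R1 + 1119/1274·R4.
R2 ← R2 + 428/637·R4.
R3 ← R3 − 769/1274·R4.
Rank is 4 with 5 unknowns, leaving x_5 free.

infinitely many solutions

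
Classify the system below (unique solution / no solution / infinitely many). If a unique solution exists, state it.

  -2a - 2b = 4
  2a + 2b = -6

no solution

Row-reduce:
R1 ← R1 / (-2).
R2 ← R2 − 2·R1.
Row 2 reduces to 0 = -2, a contradiction. The system is inconsistent.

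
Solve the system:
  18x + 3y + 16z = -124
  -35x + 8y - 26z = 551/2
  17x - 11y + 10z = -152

no solution

Row-reduce:
R1 ← R1 / (18).
R2 ← R2 + 35·R1.
R3 ← R3 − 17·R1.
R2 ← R2 / (83/6).
R1 ← R1 − 1/6·R2.
R3 ← R3 + 83/6·R2.
Row 3 reduces to 0 = -1/2, a contradiction. The system is inconsistent.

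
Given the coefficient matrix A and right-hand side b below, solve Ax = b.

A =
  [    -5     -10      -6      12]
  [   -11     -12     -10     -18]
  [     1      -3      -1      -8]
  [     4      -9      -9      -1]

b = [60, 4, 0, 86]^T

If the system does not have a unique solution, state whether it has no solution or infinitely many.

Row-reduce the augmented matrix:
R1 ← R1 / (-5).
R2 ← R2 + 11·R1.
R3 ← R3 − 1·R1.
R4 ← R4 − 4·R1.
R2 ← R2 / (10).
R1 ← R1 − 2·R2.
R3 ← R3 + 5·R2.
R4 ← R4 + 17·R2.
R3 ← R3 / (-3/5).
R1 ← R1 − 14/25·R3.
R2 ← R2 − 8/25·R3.
R4 ← R4 + 209/25·R3.
R4 ← R4 / (4807/15).
R1 ← R1 + 292/15·R4.
R2 ← R2 + 289/15·R4.
R3 ← R3 − 139/3·R4.
Reading off the reduced rows gives x_1 = 4, x_2 = -2, x_3 = -6, x_4 = 2.

x_1 = 4, x_2 = -2, x_3 = -6, x_4 = 2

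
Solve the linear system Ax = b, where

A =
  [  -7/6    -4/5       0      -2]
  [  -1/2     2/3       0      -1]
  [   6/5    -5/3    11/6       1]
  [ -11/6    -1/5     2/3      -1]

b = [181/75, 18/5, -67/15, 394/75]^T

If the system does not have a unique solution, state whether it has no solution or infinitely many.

x_1 = -2, x_2 = 12/5, x_3 = 8/5, x_4 = -1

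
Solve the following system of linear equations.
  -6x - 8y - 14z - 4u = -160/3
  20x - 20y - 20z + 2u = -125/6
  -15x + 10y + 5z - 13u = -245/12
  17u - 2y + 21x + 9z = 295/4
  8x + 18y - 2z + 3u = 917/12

x = 5/2, y = 3, z = 2/3, u = 5/4

Row-reduce the augmented matrix:
R1 ← R1 / (-6).
R2 ← R2 − 20·R1.
R3 ← R3 + 15·R1.
R4 ← R4 − 21·R1.
R5 ← R5 − 8·R1.
R2 ← R2 / (-140/3).
R1 ← R1 − 4/3·R2.
R3 ← R3 − 30·R2.
R4 ← R4 + 30·R2.
R5 ← R5 − 22/3·R2.
R3 ← R3 / (-20/7).
R1 ← R1 − 3/7·R3.
R2 ← R2 − 10/7·R3.
R4 ← R4 − 20/7·R3.
R5 ← R5 + 218/7·R3.
Swap R4 and R5.
R4 ← R4 / (108).
R1 ← R1 + 6/5·R4.
R2 ← R2 + 49/10·R4.
R3 ← R3 − 18/5·R4.
R5 reduces to 0 = 0, so the extra equation is consistent.
Reading off the reduced rows gives x = 5/2, y = 3, z = 2/3, u = 5/4.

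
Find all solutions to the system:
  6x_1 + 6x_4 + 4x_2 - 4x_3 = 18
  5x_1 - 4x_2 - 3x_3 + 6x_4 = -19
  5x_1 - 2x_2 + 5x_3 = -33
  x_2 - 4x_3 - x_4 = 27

Row-reduce the augmented matrix:
R1 ← R1 / (6).
R2 ← R2 − 5·R1.
R3 ← R3 − 5·R1.
R2 ← R2 / (-22/3).
R1 ← R1 − 2/3·R2.
R3 ← R3 + 16/3·R2.
R4 ← R4 − 1·R2.
R3 ← R3 / (89/11).
R1 ← R1 + 7/11·R3.
R2 ← R2 + 1/22·R3.
R4 ← R4 + 87/22·R3.
R4 ← R4 / (-326/89).
R1 ← R1 − 57/89·R4.
R2 ← R2 + 15/89·R4.
R3 ← R3 + 63/89·R4.
Reading off the reduced rows gives x_1 = 0, x_2 = 4, x_3 = -5, x_4 = -3.

x_1 = 0, x_2 = 4, x_3 = -5, x_4 = -3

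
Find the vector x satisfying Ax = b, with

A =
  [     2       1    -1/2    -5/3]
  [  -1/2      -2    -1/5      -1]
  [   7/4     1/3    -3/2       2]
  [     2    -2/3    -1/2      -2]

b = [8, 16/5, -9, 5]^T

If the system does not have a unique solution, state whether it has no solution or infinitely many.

Row-reduce the augmented matrix:
R1 ← R1 / (2).
R2 ← R2 + 1/2·R1.
R3 ← R3 − 7/4·R1.
R4 ← R4 − 2·R1.
R2 ← R2 / (-7/4).
R1 ← R1 − 1/2·R2.
R3 ← R3 + 13/24·R2.
R4 ← R4 + 5/3·R2.
R3 ← R3 / (-101/105).
R1 ← R1 + 12/35·R3.
R2 ← R2 − 13/70·R3.
R4 ← R4 − 13/42·R3.
R4 ← R4 / (917/404).
R1 ← R1 + 796/303·R4.
R2 ← R2 − 631/404·R4.
R3 ← R3 + 2455/606·R4.
Reading off the reduced rows gives x_1 = -4, x_2 = 3, x_3 = -6, x_4 = -6.

x_1 = -4, x_2 = 3, x_3 = -6, x_4 = -6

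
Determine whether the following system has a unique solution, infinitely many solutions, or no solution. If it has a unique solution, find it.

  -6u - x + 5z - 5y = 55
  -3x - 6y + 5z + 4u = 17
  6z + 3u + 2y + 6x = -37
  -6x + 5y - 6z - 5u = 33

Row-reduce the augmented matrix:
R1 ← R1 / (-1).
R2 ← R2 + 3·R1.
R3 ← R3 − 6·R1.
R4 ← R4 + 6·R1.
R2 ← R2 / (9).
R1 ← R1 − 5·R2.
R3 ← R3 + 28·R2.
R4 ← R4 − 35·R2.
R3 ← R3 / (44/9).
R1 ← R1 − 5/9·R3.
R2 ← R2 + 10/9·R3.
R4 ← R4 − 26/9·R3.
R4 ← R4 / (-151/2).
R1 ← R1 + 41/4·R4.
R2 ← R2 − 21/2·R4.
R3 ← R3 − 29/4·R4.
Reading off the reduced rows gives x = -5, y = -2, z = 2, u = -5.

x = -5, y = -2, z = 2, u = -5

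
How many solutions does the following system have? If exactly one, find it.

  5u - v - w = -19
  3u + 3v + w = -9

Row-reduce:
R1 ← R1 / (5).
R2 ← R2 − 3·R1.
R2 ← R2 / (18/5).
R1 ← R1 + 1/5·R2.
Rank is 2 with 3 unknowns, leaving w free.

infinitely many solutions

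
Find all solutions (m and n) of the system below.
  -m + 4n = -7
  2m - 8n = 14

Row-reduce:
R1 ← R1 / (-1).
R2 ← R2 − 2·R1.
Rank is 1 with 2 unknowns, leaving n free.

infinitely many solutions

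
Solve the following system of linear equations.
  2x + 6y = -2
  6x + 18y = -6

infinitely many solutions

Row-reduce:
R1 ← R1 / (2).
R2 ← R2 − 6·R1.
Rank is 1 with 2 unknowns, leaving y free.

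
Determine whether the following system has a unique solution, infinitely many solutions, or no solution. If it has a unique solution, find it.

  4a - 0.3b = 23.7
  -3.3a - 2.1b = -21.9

Row-reduce the augmented matrix:
R1 ← R1 / (4).
R2 ← R2 + 33/10·R1.
R2 ← R2 / (-939/400).
R1 ← R1 + 3/40·R2.
Reading off the reduced rows gives a = 6, b = 1.

a = 6, b = 1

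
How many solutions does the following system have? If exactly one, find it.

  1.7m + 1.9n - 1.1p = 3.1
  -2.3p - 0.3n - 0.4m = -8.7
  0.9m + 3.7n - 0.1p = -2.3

m = 6, n = -2, p = 3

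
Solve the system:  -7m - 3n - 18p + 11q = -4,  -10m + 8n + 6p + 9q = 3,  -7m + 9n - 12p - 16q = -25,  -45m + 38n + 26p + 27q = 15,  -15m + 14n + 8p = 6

m = -4, n = -5, p = 2, q = -1

Row-reduce the augmented matrix:
R1 ← R1 / (-7).
R2 ← R2 + 10·R1.
R3 ← R3 + 7·R1.
R4 ← R4 + 45·R1.
R5 ← R5 + 15·R1.
R2 ← R2 / (86/7).
R1 ← R1 − 3/7·R2.
R3 ← R3 − 12·R2.
R4 ← R4 − 401/7·R2.
R5 ← R5 − 143/7·R2.
R3 ← R3 / (-1074/43).
R1 ← R1 − 63/43·R3.
R2 ← R2 − 111/43·R3.
R4 ← R4 + 265/43·R3.
R5 ← R5 + 265/43·R3.
R4 ← R4 / (-1318/179).
R1 ← R1 + 454/179·R4.
R2 ← R2 + 476/179·R4.
R3 ← R3 − 293/358·R4.
R5 ← R5 + 1318/179·R4.
R5 reduces to 0 = 0, so the extra equation is consistent.
Reading off the reduced rows gives m = -4, n = -5, p = 2, q = -1.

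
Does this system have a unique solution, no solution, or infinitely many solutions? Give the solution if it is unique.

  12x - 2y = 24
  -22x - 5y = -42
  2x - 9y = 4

no solution

Row-reduce:
R1 ← R1 / (12).
R2 ← R2 + 22·R1.
R3 ← R3 − 2·R1.
R2 ← R2 / (-26/3).
R1 ← R1 + 1/6·R2.
R3 ← R3 + 26/3·R2.
Row 3 reduces to 0 = -2, a contradiction. The system is inconsistent.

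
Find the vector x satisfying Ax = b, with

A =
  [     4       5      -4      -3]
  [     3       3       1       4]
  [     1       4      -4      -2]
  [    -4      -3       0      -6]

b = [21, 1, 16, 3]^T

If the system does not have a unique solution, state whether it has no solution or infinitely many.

x_1 = 0, x_2 = 3, x_3 = 0, x_4 = -2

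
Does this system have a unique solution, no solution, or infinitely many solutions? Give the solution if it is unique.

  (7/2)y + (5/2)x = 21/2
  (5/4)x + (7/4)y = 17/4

no solution

Row-reduce:
R1 ← R1 / (5/2).
R2 ← R2 − 5/4·R1.
Row 2 reduces to 0 = -1, a contradiction. The system is inconsistent.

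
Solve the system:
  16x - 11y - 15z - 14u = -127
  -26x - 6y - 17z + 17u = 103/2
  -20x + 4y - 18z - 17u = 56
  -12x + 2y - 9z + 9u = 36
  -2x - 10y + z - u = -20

no solution

Row-reduce:
R1 ← R1 / (16).
R2 ← R2 + 26·R1.
R3 ← R3 + 20·R1.
R4 ← R4 + 12·R1.
R5 ← R5 + 2·R1.
R2 ← R2 / (-191/8).
R1 ← R1 + 11/16·R2.
R3 ← R3 + 39/4·R2.
R4 ← R4 + 25/4·R2.
R5 ← R5 + 91/8·R2.
R3 ← R3 / (-3792/191).
R1 ← R1 − 97/382·R3.
R2 ← R2 − 331/191·R3.
R4 ← R4 + 1799/191·R3.
R5 ← R5 − 3598/191·R3.
R4 ← R4 / (19287/1264).
R1 ← R1 + 2833/2528·R4.
R2 ← R2 + 3243/1264·R4.
R3 ← R3 − 2047/1264·R4.
R5 ← R5 + 19287/632·R4.
Row 5 reduces to 0 = 1/2, a contradiction. The system is inconsistent.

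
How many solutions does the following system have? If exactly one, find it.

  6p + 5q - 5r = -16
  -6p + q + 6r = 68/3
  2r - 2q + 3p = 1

Row-reduce the augmented matrix:
R1 ← R1 / (6).
R2 ← R2 + 6·R1.
R3 ← R3 − 3·R1.
R2 ← R2 / (6).
R1 ← R1 − 5/6·R2.
R3 ← R3 + 9/2·R2.
R3 ← R3 / (21/4).
R1 ← R1 + 35/36·R3.
R2 ← R2 − 1/6·R3.
Reading off the reduced rows gives p = -1, q = 2/3, r = 8/3.

p = -1, q = 2/3, r = 8/3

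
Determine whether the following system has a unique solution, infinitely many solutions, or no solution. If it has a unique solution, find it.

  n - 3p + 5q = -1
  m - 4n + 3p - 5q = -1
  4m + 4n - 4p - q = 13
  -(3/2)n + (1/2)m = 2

no solution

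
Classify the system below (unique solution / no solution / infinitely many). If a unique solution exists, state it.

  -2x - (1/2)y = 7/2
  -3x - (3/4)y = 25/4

no solution

Row-reduce:
R1 ← R1 / (-2).
R2 ← R2 + 3·R1.
Row 2 reduces to 0 = 1, a contradiction. The system is inconsistent.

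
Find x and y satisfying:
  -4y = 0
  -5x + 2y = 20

Row-reduce the augmented matrix:
Swap R1 and R2.
R1 ← R1 / (-5).
R2 ← R2 / (-4).
R1 ← R1 + 2/5·R2.
Reading off the reduced rows gives x = -4, y = 0.

x = -4, y = 0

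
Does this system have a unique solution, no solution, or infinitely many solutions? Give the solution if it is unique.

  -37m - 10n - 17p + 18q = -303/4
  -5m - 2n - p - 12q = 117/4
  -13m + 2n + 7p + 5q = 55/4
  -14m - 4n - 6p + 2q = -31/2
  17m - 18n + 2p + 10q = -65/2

m = -1/2, n = 1/4, p = 11/4, q = -5/2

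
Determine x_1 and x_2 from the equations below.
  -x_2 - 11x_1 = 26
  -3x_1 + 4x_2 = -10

From equation 1: x_2 = -26 − 11·x_1.
Substitute into equation 2 and solve: x_1 = -2.
Then x_2 = -4.

x_1 = -2, x_2 = -4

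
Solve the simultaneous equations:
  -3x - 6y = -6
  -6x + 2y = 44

Row-reduce the augmented matrix:
R1 ← R1 / (-3).
R2 ← R2 + 6·R1.
R2 ← R2 / (14).
R1 ← R1 − 2·R2.
Reading off the reduced rows gives x = -6, y = 4.

x = -6, y = 4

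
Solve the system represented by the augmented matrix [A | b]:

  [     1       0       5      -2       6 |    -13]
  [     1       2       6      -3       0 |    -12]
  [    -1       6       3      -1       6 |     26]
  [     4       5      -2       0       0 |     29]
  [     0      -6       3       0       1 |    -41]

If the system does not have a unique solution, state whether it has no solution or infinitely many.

Row-reduce the augmented matrix:
R2 ← R2 − 1·R1.
R3 ← R3 + 1·R1.
R4 ← R4 − 4·R1.
R2 ← R2 / (2).
R3 ← R3 − 6·R2.
R4 ← R4 − 5·R2.
R5 ← R5 + 6·R2.
R3 ← R3 / (5).
R1 ← R1 − 5·R3.
R2 ← R2 − 1/2·R3.
R4 ← R4 + 49/2·R3.
R5 ← R5 − 6·R3.
R4 ← R4 / (21/2).
R1 ← R1 + 2·R4.
R2 ← R2 + 1/2·R4.
R5 ← R5 + 3·R4.
R5 ← R5 / (-95/7).
R1 ← R1 − 16/7·R5.
R2 ← R2 − 4/7·R5.
R3 ← R3 − 6·R5.
R4 ← R4 − 92/7·R5.
Reading off the reduced rows gives x_1 = -1, x_2 = 5, x_3 = -4, x_4 = -1, x_5 = 1.

x_1 = -1, x_2 = 5, x_3 = -4, x_4 = -1, x_5 = 1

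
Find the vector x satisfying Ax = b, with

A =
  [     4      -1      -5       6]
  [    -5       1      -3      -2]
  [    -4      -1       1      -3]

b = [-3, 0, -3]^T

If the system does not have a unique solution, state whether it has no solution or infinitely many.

infinitely many solutions

Row-reduce:
R1 ← R1 / (4).
R2 ← R2 + 5·R1.
R3 ← R3 + 4·R1.
R2 ← R2 / (-1/4).
R1 ← R1 + 1/4·R2.
R3 ← R3 + 2·R2.
R3 ← R3 / (70).
R1 ← R1 − 8·R3.
R2 ← R2 − 37·R3.
Rank is 3 with 4 unknowns, leaving x_4 free.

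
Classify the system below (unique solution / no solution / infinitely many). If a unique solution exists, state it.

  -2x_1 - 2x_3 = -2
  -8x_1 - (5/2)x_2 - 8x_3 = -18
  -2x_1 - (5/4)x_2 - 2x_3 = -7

infinitely many solutions

Row-reduce:
R1 ← R1 / (-2).
R2 ← R2 + 8·R1.
R3 ← R3 + 2·R1.
R2 ← R2 / (-5/2).
R3 ← R3 + 5/4·R2.
Rank is 2 with 3 unknowns, leaving x_3 free.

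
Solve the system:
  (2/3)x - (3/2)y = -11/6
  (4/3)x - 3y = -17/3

Row-reduce:
R1 ← R1 / (2/3).
R2 ← R2 − 4/3·R1.
Row 2 reduces to 0 = -2, a contradiction. The system is inconsistent.

no solution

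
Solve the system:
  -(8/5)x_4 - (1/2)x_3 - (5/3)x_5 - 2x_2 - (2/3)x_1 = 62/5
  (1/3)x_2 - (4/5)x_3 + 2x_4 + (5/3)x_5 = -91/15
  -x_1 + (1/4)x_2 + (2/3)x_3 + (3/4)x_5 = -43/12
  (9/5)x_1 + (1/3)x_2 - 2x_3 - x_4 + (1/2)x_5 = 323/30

infinitely many solutions

Row-reduce:
R1 ← R1 / (-2/3).
R3 ← R3 + 1·R1.
R4 ← R4 − 9/5·R1.
R2 ← R2 / (1/3).
R1 ← R1 − 3·R2.
R3 ← R3 − 13/4·R2.
R4 ← R4 + 76/15·R2.
R3 ← R3 / (553/60).
R1 ← R1 − 159/20·R3.
R2 ← R2 + 12/5·R3.
R4 ← R4 + 1551/100·R3.
R4 ← R4 / (-102201/27650).
R1 ← R1 + 4701/5530·R4.
R2 ← R2 − 4278/2765·R4.
R3 ← R3 + 1026/553·R4.
Rank is 4 with 5 unknowns, leaving x_5 free.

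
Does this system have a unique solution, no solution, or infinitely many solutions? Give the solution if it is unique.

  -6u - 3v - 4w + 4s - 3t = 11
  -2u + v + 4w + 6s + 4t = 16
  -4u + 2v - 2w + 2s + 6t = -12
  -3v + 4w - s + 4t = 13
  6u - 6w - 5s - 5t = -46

u = -5, v = 0, w = 6, s = -1, t = -3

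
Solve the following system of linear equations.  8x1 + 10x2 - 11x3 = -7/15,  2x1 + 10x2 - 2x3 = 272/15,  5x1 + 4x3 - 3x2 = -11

Row-reduce the augmented matrix:
R1 ← R1 / (8).
R2 ← R2 − 2·R1.
R3 ← R3 − 5·R1.
R2 ← R2 / (15/2).
R1 ← R1 − 5/4·R2.
R3 ← R3 + 37/4·R2.
R3 ← R3 / (59/5).
R1 ← R1 + 3/2·R3.
R2 ← R2 − 1/10·R3.
Reading off the reduced rows gives x1 = -8/5, x2 = 7/3, x3 = 1.

x1 = -8/5, x2 = 7/3, x3 = 1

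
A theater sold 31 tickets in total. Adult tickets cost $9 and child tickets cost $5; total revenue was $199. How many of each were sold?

Let a = adult tickets, c = child tickets.
  a + c = 31
  9a + 5c = 199
From equation 1: a = 31 − c.
Substitute into equation 2 and solve: c = 20.
Then a = 11.

adult tickets: 11, child tickets: 20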